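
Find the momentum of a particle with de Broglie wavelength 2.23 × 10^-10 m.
2.97 × 10^-24 kg·m/s

From the de Broglie relation λ = h/p, we solve for p:

p = h/λ
p = (6.626 × 10^-34 J·s) / (2.23 × 10^-10 m)
p = 2.97 × 10^-24 kg·m/s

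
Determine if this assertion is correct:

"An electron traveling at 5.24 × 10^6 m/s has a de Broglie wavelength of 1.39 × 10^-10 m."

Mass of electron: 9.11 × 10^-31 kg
True

The claim is correct.

Using λ = h/(mv):
λ = (6.626 × 10^-34 J·s) / (9.11 × 10^-31 kg × 5.24 × 10^6 m/s)
λ = 1.39 × 10^-10 m

This matches the claimed value.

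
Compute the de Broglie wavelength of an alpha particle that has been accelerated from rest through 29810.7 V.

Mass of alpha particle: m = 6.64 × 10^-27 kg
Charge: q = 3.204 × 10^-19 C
5.88 × 10^-14 m

When a particle is accelerated through voltage V, it gains kinetic energy KE = qV.

The de Broglie wavelength is then λ = h/√(2mqV):

λ = h/√(2mqV)
λ = (6.626 × 10^-34 J·s) / √(2 × 6.64 × 10^-27 kg × 3.204 × 10^-19 C × 29810.7 V)
λ = 5.88 × 10^-14 m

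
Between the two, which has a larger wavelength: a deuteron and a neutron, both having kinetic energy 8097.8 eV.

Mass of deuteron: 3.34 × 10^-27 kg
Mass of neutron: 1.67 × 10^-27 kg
The neutron has the longer wavelength.

Using λ = h/√(2mKE):

For deuteron: λ₁ = h/√(2m₁KE) = 2.25 × 10^-13 m
For neutron: λ₂ = h/√(2m₂KE) = 3.18 × 10^-13 m

Since λ ∝ 1/√m at constant kinetic energy, the lighter particle has the longer wavelength.

The neutron has the longer de Broglie wavelength.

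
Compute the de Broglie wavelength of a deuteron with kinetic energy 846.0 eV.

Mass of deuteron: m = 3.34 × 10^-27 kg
6.96 × 10^-13 m

Using λ = h/√(2mKE):

First convert KE to Joules: KE = 846.0 eV = 1.355 × 10^-16 J

λ = h/√(2mKE)
λ = (6.626 × 10^-34 J·s) / √(2 × 3.34 × 10^-27 kg × 1.355 × 10^-16 J)
λ = 6.96 × 10^-13 m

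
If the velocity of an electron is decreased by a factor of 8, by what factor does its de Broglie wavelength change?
The wavelength increases by a factor of 8.

From λ = h/(mv), the wavelength is inversely proportional to velocity:

λ ∝ 1/v

If v → v/8, then λ → 8λ

When velocity is decreased by a factor of 8, the wavelength increases by a factor of 8.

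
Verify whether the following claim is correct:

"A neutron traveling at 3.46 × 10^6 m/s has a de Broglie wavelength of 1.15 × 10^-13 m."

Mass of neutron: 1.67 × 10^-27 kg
True

The claim is correct.

Using λ = h/(mv):
λ = (6.626 × 10^-34 J·s) / (1.67 × 10^-27 kg × 3.46 × 10^6 m/s)
λ = 1.15 × 10^-13 m

This matches the claimed value.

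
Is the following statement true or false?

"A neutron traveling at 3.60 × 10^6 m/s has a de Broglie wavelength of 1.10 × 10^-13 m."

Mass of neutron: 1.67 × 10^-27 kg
True

The claim is correct.

Using λ = h/(mv):
λ = (6.626 × 10^-34 J·s) / (1.67 × 10^-27 kg × 3.60 × 10^6 m/s)
λ = 1.10 × 10^-13 m

This matches the claimed value.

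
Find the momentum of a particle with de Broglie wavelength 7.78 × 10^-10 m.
8.52 × 10^-25 kg·m/s

From the de Broglie relation λ = h/p, we solve for p:

p = h/λ
p = (6.626 × 10^-34 J·s) / (7.78 × 10^-10 m)
p = 8.52 × 10^-25 kg·m/s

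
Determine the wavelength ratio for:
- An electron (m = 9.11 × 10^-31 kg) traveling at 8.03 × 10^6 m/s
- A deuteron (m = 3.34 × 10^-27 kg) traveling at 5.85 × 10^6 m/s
λ₁/λ₂ = 2.67 × 10^3

Using λ = h/(mv):

λ₁ = h/(m₁v₁) = 9.06 × 10^-11 m
λ₂ = h/(m₂v₂) = 3.39 × 10^-14 m

Ratio λ₁/λ₂ = (m₂v₂)/(m₁v₁)
         = (3.34 × 10^-27 kg × 5.85 × 10^6 m/s) / (9.11 × 10^-31 kg × 8.03 × 10^6 m/s)
         = 2.67 × 10^3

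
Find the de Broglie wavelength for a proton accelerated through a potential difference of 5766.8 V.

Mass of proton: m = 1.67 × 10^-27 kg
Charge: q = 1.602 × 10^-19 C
3.77 × 10^-13 m

When a particle is accelerated through voltage V, it gains kinetic energy KE = qV.

The de Broglie wavelength is then λ = h/√(2mqV):

λ = h/√(2mqV)
λ = (6.626 × 10^-34 J·s) / √(2 × 1.67 × 10^-27 kg × 1.602 × 10^-19 C × 5766.8 V)
λ = 3.77 × 10^-13 m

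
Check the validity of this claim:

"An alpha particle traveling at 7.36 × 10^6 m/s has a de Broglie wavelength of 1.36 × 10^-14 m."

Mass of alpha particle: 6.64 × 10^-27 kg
True

The claim is correct.

Using λ = h/(mv):
λ = (6.626 × 10^-34 J·s) / (6.64 × 10^-27 kg × 7.36 × 10^6 m/s)
λ = 1.36 × 10^-14 m

This matches the claimed value.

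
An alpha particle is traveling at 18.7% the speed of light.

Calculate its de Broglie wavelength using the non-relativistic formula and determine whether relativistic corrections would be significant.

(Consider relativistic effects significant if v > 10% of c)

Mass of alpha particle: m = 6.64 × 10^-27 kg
Yes, relativistic corrections are needed.

Using the non-relativistic de Broglie formula λ = h/(mv):

v = 18.7% × c = 5.606 × 10^7 m/s

λ = h/(mv)
λ = (6.626 × 10^-34 J·s) / (6.64 × 10^-27 kg × 5.606 × 10^7 m/s)
λ = 1.78 × 10^-15 m

Since v = 18.7% of c > 10% of c, relativistic corrections ARE significant and the actual wavelength would differ from this non-relativistic estimate.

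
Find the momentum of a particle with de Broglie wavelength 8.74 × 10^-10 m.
7.58 × 10^-25 kg·m/s

From the de Broglie relation λ = h/p, we solve for p:

p = h/λ
p = (6.626 × 10^-34 J·s) / (8.74 × 10^-10 m)
p = 7.58 × 10^-25 kg·m/s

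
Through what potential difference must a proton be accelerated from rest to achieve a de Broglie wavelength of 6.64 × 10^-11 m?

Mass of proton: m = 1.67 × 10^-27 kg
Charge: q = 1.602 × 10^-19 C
1.86 × 10^-1 V

From λ = h/√(2mqV), we solve for V:

λ² = h²/(2mqV)
V = h²/(2mqλ²)
V = (6.626 × 10^-34 J·s)² / (2 × 1.67 × 10^-27 kg × 1.602 × 10^-19 C × (6.64 × 10^-11 m)²)
V = 1.86 × 10^-1 V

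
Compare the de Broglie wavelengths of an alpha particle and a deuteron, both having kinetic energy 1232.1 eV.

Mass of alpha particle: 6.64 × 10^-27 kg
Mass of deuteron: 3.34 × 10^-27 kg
The deuteron has the longer wavelength.

Using λ = h/√(2mKE):

For alpha particle: λ₁ = h/√(2m₁KE) = 4.09 × 10^-13 m
For deuteron: λ₂ = h/√(2m₂KE) = 5.77 × 10^-13 m

Since λ ∝ 1/√m at constant kinetic energy, the lighter particle has the longer wavelength.

The deuteron has the longer de Broglie wavelength.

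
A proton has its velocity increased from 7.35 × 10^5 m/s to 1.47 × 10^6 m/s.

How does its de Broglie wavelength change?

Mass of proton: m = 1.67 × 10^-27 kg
The wavelength decreases by a factor of 2.

Using λ = h/(mv):

Initial wavelength: λ₁ = h/(mv₁) = 5.40 × 10^-13 m
Final wavelength: λ₂ = h/(mv₂) = 2.70 × 10^-13 m

Since λ ∝ 1/v, when velocity increases by a factor of 2, the wavelength decreases by a factor of 2.

λ₂/λ₁ = v₁/v₂ = 1/2

The wavelength decreases by a factor of 2.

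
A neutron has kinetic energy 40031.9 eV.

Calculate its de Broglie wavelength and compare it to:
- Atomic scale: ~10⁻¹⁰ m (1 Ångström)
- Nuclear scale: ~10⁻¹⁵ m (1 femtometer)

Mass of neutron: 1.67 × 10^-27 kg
λ = 1.43 × 10^-13 m, which is between nuclear and atomic scales.

Using λ = h/√(2mKE):

KE = 40031.9 eV = 6.414 × 10^-15 J

λ = h/√(2mKE)
λ = (6.626 × 10^-34 J·s) / √(2 × 1.67 × 10^-27 kg × 6.414 × 10^-15 J)
λ = 1.43 × 10^-13 m

Comparison:
- Atomic scale (10⁻¹⁰ m): λ is 0.0014× this size
- Nuclear scale (10⁻¹⁵ m): λ is 1.4e+02× this size

The wavelength is between nuclear and atomic scales.

This wavelength is appropriate for probing atomic structure but too large for nuclear physics experiments.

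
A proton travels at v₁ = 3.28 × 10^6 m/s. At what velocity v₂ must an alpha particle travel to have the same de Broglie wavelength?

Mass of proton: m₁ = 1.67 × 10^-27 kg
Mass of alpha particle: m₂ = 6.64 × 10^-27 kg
v₂ = 8.25 × 10^5 m/s

For equal de Broglie wavelengths: λ₁ = λ₂

h/(m₁v₁) = h/(m₂v₂)
m₁v₁ = m₂v₂
v₂ = v₁ · (m₁/m₂)

v₂ = 3.28 × 10^6 m/s × (1.67 × 10^-27 kg / 6.64 × 10^-27 kg)
v₂ = 8.25 × 10^5 m/s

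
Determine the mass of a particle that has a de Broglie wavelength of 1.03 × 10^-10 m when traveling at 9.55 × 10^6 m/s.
6.74 × 10^-31 kg

From the de Broglie relation λ = h/(mv), we solve for m:

m = h/(λv)
m = (6.626 × 10^-34 J·s) / (1.03 × 10^-10 m × 9.55 × 10^6 m/s)
m = 6.74 × 10^-31 kg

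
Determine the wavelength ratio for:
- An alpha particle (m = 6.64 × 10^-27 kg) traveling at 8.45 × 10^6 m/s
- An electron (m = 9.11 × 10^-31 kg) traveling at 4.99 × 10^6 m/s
λ₁/λ₂ = 8.10 × 10^-5

Using λ = h/(mv):

λ₁ = h/(m₁v₁) = 1.18 × 10^-14 m
λ₂ = h/(m₂v₂) = 1.46 × 10^-10 m

Ratio λ₁/λ₂ = (m₂v₂)/(m₁v₁)
         = (9.11 × 10^-31 kg × 4.99 × 10^6 m/s) / (6.64 × 10^-27 kg × 8.45 × 10^6 m/s)
         = 8.10 × 10^-5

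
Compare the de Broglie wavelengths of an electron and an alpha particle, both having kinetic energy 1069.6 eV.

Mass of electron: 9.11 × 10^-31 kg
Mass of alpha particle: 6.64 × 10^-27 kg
The electron has the longer wavelength.

Using λ = h/√(2mKE):

For electron: λ₁ = h/√(2m₁KE) = 3.75 × 10^-11 m
For alpha particle: λ₂ = h/√(2m₂KE) = 4.39 × 10^-13 m

Since λ ∝ 1/√m at constant kinetic energy, the lighter particle has the longer wavelength.

The electron has the longer de Broglie wavelength.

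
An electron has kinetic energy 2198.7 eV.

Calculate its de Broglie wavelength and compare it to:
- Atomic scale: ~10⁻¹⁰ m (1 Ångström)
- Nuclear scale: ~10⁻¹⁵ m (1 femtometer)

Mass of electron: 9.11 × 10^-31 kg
λ = 2.62 × 10^-11 m, which is between nuclear and atomic scales.

Using λ = h/√(2mKE):

KE = 2198.7 eV = 3.523 × 10^-16 J

λ = h/√(2mKE)
λ = (6.626 × 10^-34 J·s) / √(2 × 9.11 × 10^-31 kg × 3.523 × 10^-16 J)
λ = 2.62 × 10^-11 m

Comparison:
- Atomic scale (10⁻¹⁰ m): λ is 0.26× this size
- Nuclear scale (10⁻¹⁵ m): λ is 2.6e+04× this size

The wavelength is between nuclear and atomic scales.

This wavelength is appropriate for probing atomic structure but too large for nuclear physics experiments.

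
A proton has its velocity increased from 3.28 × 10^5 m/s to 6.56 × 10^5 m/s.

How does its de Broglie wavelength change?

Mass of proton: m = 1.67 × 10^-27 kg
The wavelength decreases by a factor of 2.

Using λ = h/(mv):

Initial wavelength: λ₁ = h/(mv₁) = 1.21 × 10^-12 m
Final wavelength: λ₂ = h/(mv₂) = 6.05 × 10^-13 m

Since λ ∝ 1/v, when velocity increases by a factor of 2, the wavelength decreases by a factor of 2.

λ₂/λ₁ = v₁/v₂ = 1/2

The wavelength decreases by a factor of 2.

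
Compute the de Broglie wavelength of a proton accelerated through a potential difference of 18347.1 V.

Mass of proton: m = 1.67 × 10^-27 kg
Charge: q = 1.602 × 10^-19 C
2.11 × 10^-13 m

When a particle is accelerated through voltage V, it gains kinetic energy KE = qV.

The de Broglie wavelength is then λ = h/√(2mqV):

λ = h/√(2mqV)
λ = (6.626 × 10^-34 J·s) / √(2 × 1.67 × 10^-27 kg × 1.602 × 10^-19 C × 18347.1 V)
λ = 2.11 × 10^-13 m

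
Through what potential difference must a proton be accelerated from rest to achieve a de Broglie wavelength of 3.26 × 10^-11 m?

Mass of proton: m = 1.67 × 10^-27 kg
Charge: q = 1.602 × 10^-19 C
7.72 × 10^-1 V

From λ = h/√(2mqV), we solve for V:

λ² = h²/(2mqV)
V = h²/(2mqλ²)
V = (6.626 × 10^-34 J·s)² / (2 × 1.67 × 10^-27 kg × 1.602 × 10^-19 C × (3.26 × 10^-11 m)²)
V = 7.72 × 10^-1 V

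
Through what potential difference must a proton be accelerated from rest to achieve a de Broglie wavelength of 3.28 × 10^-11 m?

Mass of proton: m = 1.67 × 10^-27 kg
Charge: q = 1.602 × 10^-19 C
7.63 × 10^-1 V

From λ = h/√(2mqV), we solve for V:

λ² = h²/(2mqV)
V = h²/(2mqλ²)
V = (6.626 × 10^-34 J·s)² / (2 × 1.67 × 10^-27 kg × 1.602 × 10^-19 C × (3.28 × 10^-11 m)²)
V = 7.63 × 10^-1 V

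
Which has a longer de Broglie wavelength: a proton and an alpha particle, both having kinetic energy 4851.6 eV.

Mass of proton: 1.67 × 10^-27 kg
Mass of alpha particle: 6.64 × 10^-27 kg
The proton has the longer wavelength.

Using λ = h/√(2mKE):

For proton: λ₁ = h/√(2m₁KE) = 4.11 × 10^-13 m
For alpha particle: λ₂ = h/√(2m₂KE) = 2.06 × 10^-13 m

Since λ ∝ 1/√m at constant kinetic energy, the lighter particle has the longer wavelength.

The proton has the longer de Broglie wavelength.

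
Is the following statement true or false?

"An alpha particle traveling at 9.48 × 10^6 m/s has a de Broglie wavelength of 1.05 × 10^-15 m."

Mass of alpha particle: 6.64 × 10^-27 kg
False

The claim is incorrect.

Using λ = h/(mv):
λ = (6.626 × 10^-34 J·s) / (6.64 × 10^-27 kg × 9.48 × 10^6 m/s)
λ = 1.05 × 10^-14 m

The actual wavelength differs from the claimed 1.05 × 10^-15 m.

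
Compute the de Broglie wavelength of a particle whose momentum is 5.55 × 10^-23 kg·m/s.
1.19 × 10^-11 m

Using the de Broglie relation λ = h/p:

λ = h/p
λ = (6.626 × 10^-34 J·s) / (5.55 × 10^-23 kg·m/s)
λ = 1.19 × 10^-11 m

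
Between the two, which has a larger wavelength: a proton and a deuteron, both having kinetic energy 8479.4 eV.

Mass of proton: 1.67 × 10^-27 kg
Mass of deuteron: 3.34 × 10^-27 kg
The proton has the longer wavelength.

Using λ = h/√(2mKE):

For proton: λ₁ = h/√(2m₁KE) = 3.11 × 10^-13 m
For deuteron: λ₂ = h/√(2m₂KE) = 2.20 × 10^-13 m

Since λ ∝ 1/√m at constant kinetic energy, the lighter particle has the longer wavelength.

The proton has the longer de Broglie wavelength.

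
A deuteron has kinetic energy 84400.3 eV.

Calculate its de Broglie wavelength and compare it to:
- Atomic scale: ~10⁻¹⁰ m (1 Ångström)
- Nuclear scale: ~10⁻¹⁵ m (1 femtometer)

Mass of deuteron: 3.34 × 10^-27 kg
λ = 6.97 × 10^-14 m, which is between nuclear and atomic scales.

Using λ = h/√(2mKE):

KE = 84400.3 eV = 1.352 × 10^-14 J

λ = h/√(2mKE)
λ = (6.626 × 10^-34 J·s) / √(2 × 3.34 × 10^-27 kg × 1.352 × 10^-14 J)
λ = 6.97 × 10^-14 m

Comparison:
- Atomic scale (10⁻¹⁰ m): λ is 0.0007× this size
- Nuclear scale (10⁻¹⁵ m): λ is 70× this size

The wavelength is between nuclear and atomic scales.

This wavelength is appropriate for probing atomic structure but too large for nuclear physics experiments.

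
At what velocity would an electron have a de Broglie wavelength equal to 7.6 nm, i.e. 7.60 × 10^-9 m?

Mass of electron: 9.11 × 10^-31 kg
9.57 × 10^4 m/s

From λ = h/(mv), solve for v:

v = h/(mλ)
v = (6.626 × 10^-34 J·s) / (9.11 × 10^-31 kg × 7.60 × 10^-9 m)
v = 9.57 × 10^4 m/s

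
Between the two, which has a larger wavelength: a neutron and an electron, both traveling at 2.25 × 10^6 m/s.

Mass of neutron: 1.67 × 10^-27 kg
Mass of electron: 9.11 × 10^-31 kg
The electron has the longer wavelength.

Using λ = h/(mv), since both particles have the same velocity, the wavelength depends only on mass.

For neutron: λ₁ = h/(m₁v) = 1.76 × 10^-13 m
For electron: λ₂ = h/(m₂v) = 3.23 × 10^-10 m

Since λ ∝ 1/m at constant velocity, the lighter particle has the longer wavelength.

The electron has the longer de Broglie wavelength.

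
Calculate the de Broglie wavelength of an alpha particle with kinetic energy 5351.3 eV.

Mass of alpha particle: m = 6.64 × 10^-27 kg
1.96 × 10^-13 m

Using λ = h/√(2mKE):

First convert KE to Joules: KE = 5351.3 eV = 8.574 × 10^-16 J

λ = h/√(2mKE)
λ = (6.626 × 10^-34 J·s) / √(2 × 6.64 × 10^-27 kg × 8.574 × 10^-16 J)
λ = 1.96 × 10^-13 m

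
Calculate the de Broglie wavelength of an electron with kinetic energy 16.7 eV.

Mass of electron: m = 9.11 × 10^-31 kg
3.00 × 10^-10 m

Using λ = h/√(2mKE):

First convert KE to Joules: KE = 16.7 eV = 2.676 × 10^-18 J

λ = h/√(2mKE)
λ = (6.626 × 10^-34 J·s) / √(2 × 9.11 × 10^-31 kg × 2.676 × 10^-18 J)
λ = 3.00 × 10^-10 m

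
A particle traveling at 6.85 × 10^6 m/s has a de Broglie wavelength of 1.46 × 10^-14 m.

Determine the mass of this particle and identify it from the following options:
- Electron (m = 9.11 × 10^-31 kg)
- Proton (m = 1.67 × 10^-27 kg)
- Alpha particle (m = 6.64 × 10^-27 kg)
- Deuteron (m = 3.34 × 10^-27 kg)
The particle is an alpha particle.

From λ = h/(mv), solve for mass:

m = h/(λv)
m = (6.626 × 10^-34 J·s) / (1.46 × 10^-14 m × 6.85 × 10^6 m/s)
m = 6.63 × 10^-27 kg

Comparing with the listed masses, this is closest to an alpha particle.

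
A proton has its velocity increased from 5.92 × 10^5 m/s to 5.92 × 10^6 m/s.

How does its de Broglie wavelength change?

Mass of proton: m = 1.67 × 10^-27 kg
The wavelength decreases by a factor of 10.

Using λ = h/(mv):

Initial wavelength: λ₁ = h/(mv₁) = 6.70 × 10^-13 m
Final wavelength: λ₂ = h/(mv₂) = 6.70 × 10^-14 m

Since λ ∝ 1/v, when velocity increases by a factor of 10, the wavelength decreases by a factor of 10.

λ₂/λ₁ = v₁/v₂ = 1/10

The wavelength decreases by a factor of 10.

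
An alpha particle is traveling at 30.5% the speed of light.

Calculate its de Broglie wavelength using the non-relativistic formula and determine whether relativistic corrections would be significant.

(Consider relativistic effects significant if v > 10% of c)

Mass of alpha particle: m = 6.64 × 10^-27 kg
Yes, relativistic corrections are needed.

Using the non-relativistic de Broglie formula λ = h/(mv):

v = 30.5% × c = 9.144 × 10^7 m/s

λ = h/(mv)
λ = (6.626 × 10^-34 J·s) / (6.64 × 10^-27 kg × 9.144 × 10^7 m/s)
λ = 1.09 × 10^-15 m

Since v = 30.5% of c > 10% of c, relativistic corrections ARE significant and the actual wavelength would differ from this non-relativistic estimate.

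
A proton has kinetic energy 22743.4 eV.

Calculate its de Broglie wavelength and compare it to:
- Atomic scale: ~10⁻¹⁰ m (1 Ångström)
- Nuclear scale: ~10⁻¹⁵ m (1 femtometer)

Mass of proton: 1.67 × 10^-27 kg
λ = 1.90 × 10^-13 m, which is between nuclear and atomic scales.

Using λ = h/√(2mKE):

KE = 22743.4 eV = 3.644 × 10^-15 J

λ = h/√(2mKE)
λ = (6.626 × 10^-34 J·s) / √(2 × 1.67 × 10^-27 kg × 3.644 × 10^-15 J)
λ = 1.90 × 10^-13 m

Comparison:
- Atomic scale (10⁻¹⁰ m): λ is 0.0019× this size
- Nuclear scale (10⁻¹⁵ m): λ is 1.9e+02× this size

The wavelength is between nuclear and atomic scales.

This wavelength is appropriate for probing atomic structure but too large for nuclear physics experiments.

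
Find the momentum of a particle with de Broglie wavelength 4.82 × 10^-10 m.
1.37 × 10^-24 kg·m/s

From the de Broglie relation λ = h/p, we solve for p:

p = h/λ
p = (6.626 × 10^-34 J·s) / (4.82 × 10^-10 m)
p = 1.37 × 10^-24 kg·m/s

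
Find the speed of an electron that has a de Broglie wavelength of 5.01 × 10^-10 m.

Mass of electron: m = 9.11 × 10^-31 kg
1.45 × 10^6 m/s

From the de Broglie relation λ = h/(mv), we solve for v:

v = h/(mλ)
v = (6.626 × 10^-34 J·s) / (9.11 × 10^-31 kg × 5.01 × 10^-10 m)
v = 1.45 × 10^6 m/s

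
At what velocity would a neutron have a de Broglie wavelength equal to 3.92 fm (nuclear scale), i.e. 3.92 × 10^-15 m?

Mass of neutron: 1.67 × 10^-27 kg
1.01 × 10^8 m/s

From λ = h/(mv), solve for v:

v = h/(mλ)
v = (6.626 × 10^-34 J·s) / (1.67 × 10^-27 kg × 3.92 × 10^-15 m)
v = 1.01 × 10^8 m/s

Note: This velocity is 33.8% of the speed of light, so relativistic corrections would be needed for a more accurate calculation.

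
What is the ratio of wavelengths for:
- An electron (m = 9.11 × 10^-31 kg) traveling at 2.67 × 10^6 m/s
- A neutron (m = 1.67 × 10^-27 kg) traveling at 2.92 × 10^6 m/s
λ₁/λ₂ = 2.00 × 10^3

Using λ = h/(mv):

λ₁ = h/(m₁v₁) = 2.72 × 10^-10 m
λ₂ = h/(m₂v₂) = 1.36 × 10^-13 m

Ratio λ₁/λ₂ = (m₂v₂)/(m₁v₁)
         = (1.67 × 10^-27 kg × 2.92 × 10^6 m/s) / (9.11 × 10^-31 kg × 2.67 × 10^6 m/s)
         = 2.00 × 10^3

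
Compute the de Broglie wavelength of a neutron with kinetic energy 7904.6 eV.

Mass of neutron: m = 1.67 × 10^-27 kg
3.22 × 10^-13 m

Using λ = h/√(2mKE):

First convert KE to Joules: KE = 7904.6 eV = 1.266 × 10^-15 J

λ = h/√(2mKE)
λ = (6.626 × 10^-34 J·s) / √(2 × 1.67 × 10^-27 kg × 1.266 × 10^-15 J)
λ = 3.22 × 10^-13 m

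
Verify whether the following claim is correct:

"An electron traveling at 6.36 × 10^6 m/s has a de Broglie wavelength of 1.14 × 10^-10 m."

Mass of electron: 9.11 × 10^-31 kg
True

The claim is correct.

Using λ = h/(mv):
λ = (6.626 × 10^-34 J·s) / (9.11 × 10^-31 kg × 6.36 × 10^6 m/s)
λ = 1.14 × 10^-10 m

This matches the claimed value.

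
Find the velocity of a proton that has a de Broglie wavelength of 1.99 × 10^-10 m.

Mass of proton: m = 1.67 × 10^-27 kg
1.99 × 10^3 m/s

From the de Broglie relation λ = h/(mv), we solve for v:

v = h/(mλ)
v = (6.626 × 10^-34 J·s) / (1.67 × 10^-27 kg × 1.99 × 10^-10 m)
v = 1.99 × 10^3 m/s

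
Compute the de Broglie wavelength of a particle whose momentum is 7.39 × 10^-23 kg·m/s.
8.97 × 10^-12 m

Using the de Broglie relation λ = h/p:

λ = h/p
λ = (6.626 × 10^-34 J·s) / (7.39 × 10^-23 kg·m/s)
λ = 8.97 × 10^-12 m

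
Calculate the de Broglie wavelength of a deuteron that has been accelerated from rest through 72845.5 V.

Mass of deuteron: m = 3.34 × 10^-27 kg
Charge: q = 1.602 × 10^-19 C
7.50 × 10^-14 m

When a particle is accelerated through voltage V, it gains kinetic energy KE = qV.

The de Broglie wavelength is then λ = h/√(2mqV):

λ = h/√(2mqV)
λ = (6.626 × 10^-34 J·s) / √(2 × 3.34 × 10^-27 kg × 1.602 × 10^-19 C × 72845.5 V)
λ = 7.50 × 10^-14 m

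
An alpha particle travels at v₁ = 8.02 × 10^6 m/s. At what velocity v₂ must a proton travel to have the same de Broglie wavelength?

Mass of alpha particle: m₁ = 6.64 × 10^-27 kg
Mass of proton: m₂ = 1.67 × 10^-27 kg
v₂ = 3.19 × 10^7 m/s

For equal de Broglie wavelengths: λ₁ = λ₂

h/(m₁v₁) = h/(m₂v₂)
m₁v₁ = m₂v₂
v₂ = v₁ · (m₁/m₂)

v₂ = 8.02 × 10^6 m/s × (6.64 × 10^-27 kg / 1.67 × 10^-27 kg)
v₂ = 3.19 × 10^7 m/s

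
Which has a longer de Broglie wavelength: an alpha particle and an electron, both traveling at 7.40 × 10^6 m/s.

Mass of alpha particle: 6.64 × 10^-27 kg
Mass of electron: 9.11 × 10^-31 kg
The electron has the longer wavelength.

Using λ = h/(mv), since both particles have the same velocity, the wavelength depends only on mass.

For alpha particle: λ₁ = h/(m₁v) = 1.35 × 10^-14 m
For electron: λ₂ = h/(m₂v) = 9.83 × 10^-11 m

Since λ ∝ 1/m at constant velocity, the lighter particle has the longer wavelength.

The electron has the longer de Broglie wavelength.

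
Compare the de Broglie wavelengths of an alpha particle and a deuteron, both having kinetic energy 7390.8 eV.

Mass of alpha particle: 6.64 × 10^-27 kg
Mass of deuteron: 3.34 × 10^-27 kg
The deuteron has the longer wavelength.

Using λ = h/√(2mKE):

For alpha particle: λ₁ = h/√(2m₁KE) = 1.67 × 10^-13 m
For deuteron: λ₂ = h/√(2m₂KE) = 2.36 × 10^-13 m

Since λ ∝ 1/√m at constant kinetic energy, the lighter particle has the longer wavelength.

The deuteron has the longer de Broglie wavelength.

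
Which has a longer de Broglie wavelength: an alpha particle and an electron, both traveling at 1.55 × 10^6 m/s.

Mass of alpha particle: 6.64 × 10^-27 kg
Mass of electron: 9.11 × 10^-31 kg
The electron has the longer wavelength.

Using λ = h/(mv), since both particles have the same velocity, the wavelength depends only on mass.

For alpha particle: λ₁ = h/(m₁v) = 6.44 × 10^-14 m
For electron: λ₂ = h/(m₂v) = 4.69 × 10^-10 m

Since λ ∝ 1/m at constant velocity, the lighter particle has the longer wavelength.

The electron has the longer de Broglie wavelength.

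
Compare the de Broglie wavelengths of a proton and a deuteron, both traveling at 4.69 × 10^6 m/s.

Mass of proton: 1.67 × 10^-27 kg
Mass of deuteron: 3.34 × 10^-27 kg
The proton has the longer wavelength.

Using λ = h/(mv), since both particles have the same velocity, the wavelength depends only on mass.

For proton: λ₁ = h/(m₁v) = 8.46 × 10^-14 m
For deuteron: λ₂ = h/(m₂v) = 4.23 × 10^-14 m

Since λ ∝ 1/m at constant velocity, the lighter particle has the longer wavelength.

The proton has the longer de Broglie wavelength.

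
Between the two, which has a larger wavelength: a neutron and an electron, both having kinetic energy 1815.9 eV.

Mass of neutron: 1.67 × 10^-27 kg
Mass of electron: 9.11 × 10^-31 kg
The electron has the longer wavelength.

Using λ = h/√(2mKE):

For neutron: λ₁ = h/√(2m₁KE) = 6.72 × 10^-13 m
For electron: λ₂ = h/√(2m₂KE) = 2.88 × 10^-11 m

Since λ ∝ 1/√m at constant kinetic energy, the lighter particle has the longer wavelength.

The electron has the longer de Broglie wavelength.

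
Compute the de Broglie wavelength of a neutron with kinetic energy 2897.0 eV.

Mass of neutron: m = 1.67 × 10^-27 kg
5.32 × 10^-13 m

Using λ = h/√(2mKE):

First convert KE to Joules: KE = 2897.0 eV = 4.642 × 10^-16 J

λ = h/√(2mKE)
λ = (6.626 × 10^-34 J·s) / √(2 × 1.67 × 10^-27 kg × 4.642 × 10^-16 J)
λ = 5.32 × 10^-13 m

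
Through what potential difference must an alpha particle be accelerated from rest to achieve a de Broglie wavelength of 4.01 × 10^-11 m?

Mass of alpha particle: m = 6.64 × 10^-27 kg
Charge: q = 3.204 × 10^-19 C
6.42 × 10^-2 V

From λ = h/√(2mqV), we solve for V:

λ² = h²/(2mqV)
V = h²/(2mqλ²)
V = (6.626 × 10^-34 J·s)² / (2 × 6.64 × 10^-27 kg × 3.204 × 10^-19 C × (4.01 × 10^-11 m)²)
V = 6.42 × 10^-2 V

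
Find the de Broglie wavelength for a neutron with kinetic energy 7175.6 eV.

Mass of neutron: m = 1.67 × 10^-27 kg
3.38 × 10^-13 m

Using λ = h/√(2mKE):

First convert KE to Joules: KE = 7175.6 eV = 1.150 × 10^-15 J

λ = h/√(2mKE)
λ = (6.626 × 10^-34 J·s) / √(2 × 1.67 × 10^-27 kg × 1.150 × 10^-15 J)
λ = 3.38 × 10^-13 m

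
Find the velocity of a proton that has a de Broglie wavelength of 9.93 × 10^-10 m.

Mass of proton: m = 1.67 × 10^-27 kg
4.00 × 10^2 m/s

From the de Broglie relation λ = h/(mv), we solve for v:

v = h/(mλ)
v = (6.626 × 10^-34 J·s) / (1.67 × 10^-27 kg × 9.93 × 10^-10 m)
v = 4.00 × 10^2 m/s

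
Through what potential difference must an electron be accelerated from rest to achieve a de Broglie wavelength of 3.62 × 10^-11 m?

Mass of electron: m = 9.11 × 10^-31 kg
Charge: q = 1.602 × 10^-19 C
1.15 × 10^3 V

From λ = h/√(2mqV), we solve for V:

λ² = h²/(2mqV)
V = h²/(2mqλ²)
V = (6.626 × 10^-34 J·s)² / (2 × 9.11 × 10^-31 kg × 1.602 × 10^-19 C × (3.62 × 10^-11 m)²)
V = 1.15 × 10^3 V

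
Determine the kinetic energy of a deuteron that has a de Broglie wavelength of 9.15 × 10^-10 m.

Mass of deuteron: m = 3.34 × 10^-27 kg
7.85 × 10^-23 J (or 4.90 × 10^-4 eV)

From λ = h/√(2mKE), we solve for KE:

λ² = h²/(2mKE)
KE = h²/(2mλ²)
KE = (6.626 × 10^-34 J·s)² / (2 × 3.34 × 10^-27 kg × (9.15 × 10^-10 m)²)
KE = 7.85 × 10^-23 J
KE = 4.90 × 10^-4 eV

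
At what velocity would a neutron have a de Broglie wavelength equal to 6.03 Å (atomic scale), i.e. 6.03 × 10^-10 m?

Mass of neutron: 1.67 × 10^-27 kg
6.58 × 10^2 m/s

From λ = h/(mv), solve for v:

v = h/(mλ)
v = (6.626 × 10^-34 J·s) / (1.67 × 10^-27 kg × 6.03 × 10^-10 m)
v = 6.58 × 10^2 m/s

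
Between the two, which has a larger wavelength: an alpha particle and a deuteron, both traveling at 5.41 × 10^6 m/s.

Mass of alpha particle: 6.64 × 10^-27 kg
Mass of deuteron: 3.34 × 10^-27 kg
The deuteron has the longer wavelength.

Using λ = h/(mv), since both particles have the same velocity, the wavelength depends only on mass.

For alpha particle: λ₁ = h/(m₁v) = 1.84 × 10^-14 m
For deuteron: λ₂ = h/(m₂v) = 3.67 × 10^-14 m

Since λ ∝ 1/m at constant velocity, the lighter particle has the longer wavelength.

The deuteron has the longer de Broglie wavelength.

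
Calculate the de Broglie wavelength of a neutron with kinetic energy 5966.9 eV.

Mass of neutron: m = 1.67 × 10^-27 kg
3.71 × 10^-13 m

Using λ = h/√(2mKE):

First convert KE to Joules: KE = 5966.9 eV = 9.560 × 10^-16 J

λ = h/√(2mKE)
λ = (6.626 × 10^-34 J·s) / √(2 × 1.67 × 10^-27 kg × 9.560 × 10^-16 J)
λ = 3.71 × 10^-13 m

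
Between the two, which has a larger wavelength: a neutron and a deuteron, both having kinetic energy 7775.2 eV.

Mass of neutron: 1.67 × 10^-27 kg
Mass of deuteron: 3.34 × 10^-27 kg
The neutron has the longer wavelength.

Using λ = h/√(2mKE):

For neutron: λ₁ = h/√(2m₁KE) = 3.25 × 10^-13 m
For deuteron: λ₂ = h/√(2m₂KE) = 2.30 × 10^-13 m

Since λ ∝ 1/√m at constant kinetic energy, the lighter particle has the longer wavelength.

The neutron has the longer de Broglie wavelength.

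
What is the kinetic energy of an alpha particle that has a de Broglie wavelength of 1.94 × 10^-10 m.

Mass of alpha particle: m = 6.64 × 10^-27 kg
8.78 × 10^-22 J (or 5.48 × 10^-3 eV)

From λ = h/√(2mKE), we solve for KE:

λ² = h²/(2mKE)
KE = h²/(2mλ²)
KE = (6.626 × 10^-34 J·s)² / (2 × 6.64 × 10^-27 kg × (1.94 × 10^-10 m)²)
KE = 8.78 × 10^-22 J
KE = 5.48 × 10^-3 eV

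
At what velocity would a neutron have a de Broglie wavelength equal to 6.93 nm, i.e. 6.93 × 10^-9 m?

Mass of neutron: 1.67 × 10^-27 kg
5.73 × 10^1 m/s

From λ = h/(mv), solve for v:

v = h/(mλ)
v = (6.626 × 10^-34 J·s) / (1.67 × 10^-27 kg × 6.93 × 10^-9 m)
v = 5.73 × 10^1 m/s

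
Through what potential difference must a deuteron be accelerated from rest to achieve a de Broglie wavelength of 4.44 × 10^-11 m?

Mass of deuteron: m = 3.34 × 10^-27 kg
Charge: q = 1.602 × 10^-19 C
2.08 × 10^-1 V

From λ = h/√(2mqV), we solve for V:

λ² = h²/(2mqV)
V = h²/(2mqλ²)
V = (6.626 × 10^-34 J·s)² / (2 × 3.34 × 10^-27 kg × 1.602 × 10^-19 C × (4.44 × 10^-11 m)²)
V = 2.08 × 10^-1 V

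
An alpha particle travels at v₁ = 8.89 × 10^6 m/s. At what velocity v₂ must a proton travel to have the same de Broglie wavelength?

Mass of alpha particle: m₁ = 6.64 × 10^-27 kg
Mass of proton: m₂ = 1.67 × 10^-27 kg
v₂ = 3.53 × 10^7 m/s

For equal de Broglie wavelengths: λ₁ = λ₂

h/(m₁v₁) = h/(m₂v₂)
m₁v₁ = m₂v₂
v₂ = v₁ · (m₁/m₂)

v₂ = 8.89 × 10^6 m/s × (6.64 × 10^-27 kg / 1.67 × 10^-27 kg)
v₂ = 3.53 × 10^7 m/s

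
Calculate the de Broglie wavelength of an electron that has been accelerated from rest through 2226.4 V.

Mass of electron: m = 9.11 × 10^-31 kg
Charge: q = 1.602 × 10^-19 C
2.60 × 10^-11 m

When a particle is accelerated through voltage V, it gains kinetic energy KE = qV.

The de Broglie wavelength is then λ = h/√(2mqV):

λ = h/√(2mqV)
λ = (6.626 × 10^-34 J·s) / √(2 × 9.11 × 10^-31 kg × 1.602 × 10^-19 C × 2226.4 V)
λ = 2.60 × 10^-11 m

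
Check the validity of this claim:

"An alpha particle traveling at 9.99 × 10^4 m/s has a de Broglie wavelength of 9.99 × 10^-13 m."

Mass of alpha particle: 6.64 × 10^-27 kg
True

The claim is correct.

Using λ = h/(mv):
λ = (6.626 × 10^-34 J·s) / (6.64 × 10^-27 kg × 9.99 × 10^4 m/s)
λ = 9.99 × 10^-13 m

This matches the claimed value.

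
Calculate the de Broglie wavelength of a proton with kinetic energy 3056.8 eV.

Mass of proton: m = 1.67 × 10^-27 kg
5.18 × 10^-13 m

Using λ = h/√(2mKE):

First convert KE to Joules: KE = 3056.8 eV = 4.898 × 10^-16 J

λ = h/√(2mKE)
λ = (6.626 × 10^-34 J·s) / √(2 × 1.67 × 10^-27 kg × 4.898 × 10^-16 J)
λ = 5.18 × 10^-13 m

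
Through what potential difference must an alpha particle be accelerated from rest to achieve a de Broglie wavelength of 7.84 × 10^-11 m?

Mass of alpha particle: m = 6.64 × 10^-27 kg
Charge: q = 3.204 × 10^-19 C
1.68 × 10^-2 V

From λ = h/√(2mqV), we solve for V:

λ² = h²/(2mqV)
V = h²/(2mqλ²)
V = (6.626 × 10^-34 J·s)² / (2 × 6.64 × 10^-27 kg × 3.204 × 10^-19 C × (7.84 × 10^-11 m)²)
V = 1.68 × 10^-2 V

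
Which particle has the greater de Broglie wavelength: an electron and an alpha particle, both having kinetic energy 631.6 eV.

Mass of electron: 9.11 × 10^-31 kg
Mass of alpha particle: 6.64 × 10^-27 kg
The electron has the longer wavelength.

Using λ = h/√(2mKE):

For electron: λ₁ = h/√(2m₁KE) = 4.88 × 10^-11 m
For alpha particle: λ₂ = h/√(2m₂KE) = 5.72 × 10^-13 m

Since λ ∝ 1/√m at constant kinetic energy, the lighter particle has the longer wavelength.

The electron has the longer de Broglie wavelength.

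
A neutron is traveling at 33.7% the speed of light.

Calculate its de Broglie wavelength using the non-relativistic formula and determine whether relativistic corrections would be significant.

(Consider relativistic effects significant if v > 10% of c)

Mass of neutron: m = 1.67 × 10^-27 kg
Yes, relativistic corrections are needed.

Using the non-relativistic de Broglie formula λ = h/(mv):

v = 33.7% × c = 1.010 × 10^8 m/s

λ = h/(mv)
λ = (6.626 × 10^-34 J·s) / (1.67 × 10^-27 kg × 1.010 × 10^8 m/s)
λ = 3.93 × 10^-15 m

Since v = 33.7% of c > 10% of c, relativistic corrections ARE significant and the actual wavelength would differ from this non-relativistic estimate.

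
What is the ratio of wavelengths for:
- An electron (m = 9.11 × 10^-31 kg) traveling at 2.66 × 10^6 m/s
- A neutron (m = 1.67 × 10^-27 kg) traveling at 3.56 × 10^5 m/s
λ₁/λ₂ = 245

Using λ = h/(mv):

λ₁ = h/(m₁v₁) = 2.73 × 10^-10 m
λ₂ = h/(m₂v₂) = 1.11 × 10^-12 m

Ratio λ₁/λ₂ = (m₂v₂)/(m₁v₁)
         = (1.67 × 10^-27 kg × 3.56 × 10^5 m/s) / (9.11 × 10^-31 kg × 2.66 × 10^6 m/s)
         = 245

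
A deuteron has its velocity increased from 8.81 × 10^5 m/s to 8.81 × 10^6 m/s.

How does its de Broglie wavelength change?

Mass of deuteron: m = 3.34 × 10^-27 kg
The wavelength decreases by a factor of 10.

Using λ = h/(mv):

Initial wavelength: λ₁ = h/(mv₁) = 2.25 × 10^-13 m
Final wavelength: λ₂ = h/(mv₂) = 2.25 × 10^-14 m

Since λ ∝ 1/v, when velocity increases by a factor of 10, the wavelength decreases by a factor of 10.

λ₂/λ₁ = v₁/v₂ = 1/10

The wavelength decreases by a factor of 10.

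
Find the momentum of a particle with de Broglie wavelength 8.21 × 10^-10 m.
8.07 × 10^-25 kg·m/s

From the de Broglie relation λ = h/p, we solve for p:

p = h/λ
p = (6.626 × 10^-34 J·s) / (8.21 × 10^-10 m)
p = 8.07 × 10^-25 kg·m/s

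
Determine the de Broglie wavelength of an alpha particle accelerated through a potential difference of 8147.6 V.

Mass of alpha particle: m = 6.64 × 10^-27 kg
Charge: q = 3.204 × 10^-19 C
1.13 × 10^-13 m

When a particle is accelerated through voltage V, it gains kinetic energy KE = qV.

The de Broglie wavelength is then λ = h/√(2mqV):

λ = h/√(2mqV)
λ = (6.626 × 10^-34 J·s) / √(2 × 6.64 × 10^-27 kg × 3.204 × 10^-19 C × 8147.6 V)
λ = 1.13 × 10^-13 m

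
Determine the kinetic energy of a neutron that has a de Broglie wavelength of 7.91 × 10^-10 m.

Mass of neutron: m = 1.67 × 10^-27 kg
2.10 × 10^-22 J (or 1.31 × 10^-3 eV)

From λ = h/√(2mKE), we solve for KE:

λ² = h²/(2mKE)
KE = h²/(2mλ²)
KE = (6.626 × 10^-34 J·s)² / (2 × 1.67 × 10^-27 kg × (7.91 × 10^-10 m)²)
KE = 2.10 × 10^-22 J
KE = 1.31 × 10^-3 eV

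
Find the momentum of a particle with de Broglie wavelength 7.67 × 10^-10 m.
8.64 × 10^-25 kg·m/s

From the de Broglie relation λ = h/p, we solve for p:

p = h/λ
p = (6.626 × 10^-34 J·s) / (7.67 × 10^-10 m)
p = 8.64 × 10^-25 kg·m/s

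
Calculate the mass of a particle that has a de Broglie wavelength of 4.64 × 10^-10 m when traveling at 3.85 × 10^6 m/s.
3.71 × 10^-31 kg

From the de Broglie relation λ = h/(mv), we solve for m:

m = h/(λv)
m = (6.626 × 10^-34 J·s) / (4.64 × 10^-10 m × 3.85 × 10^6 m/s)
m = 3.71 × 10^-31 kg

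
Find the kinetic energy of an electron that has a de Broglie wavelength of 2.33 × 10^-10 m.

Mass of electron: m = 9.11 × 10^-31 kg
4.44 × 10^-18 J (or 27.7 eV)

From λ = h/√(2mKE), we solve for KE:

λ² = h²/(2mKE)
KE = h²/(2mλ²)
KE = (6.626 × 10^-34 J·s)² / (2 × 9.11 × 10^-31 kg × (2.33 × 10^-10 m)²)
KE = 4.44 × 10^-18 J
KE = 27.7 eV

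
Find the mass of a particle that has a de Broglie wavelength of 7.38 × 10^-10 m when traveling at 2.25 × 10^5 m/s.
3.99 × 10^-30 kg

From the de Broglie relation λ = h/(mv), we solve for m:

m = h/(λv)
m = (6.626 × 10^-34 J·s) / (7.38 × 10^-10 m × 2.25 × 10^5 m/s)
m = 3.99 × 10^-30 kg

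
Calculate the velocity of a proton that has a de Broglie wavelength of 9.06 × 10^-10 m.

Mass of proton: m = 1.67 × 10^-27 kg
4.38 × 10^2 m/s

From the de Broglie relation λ = h/(mv), we solve for v:

v = h/(mλ)
v = (6.626 × 10^-34 J·s) / (1.67 × 10^-27 kg × 9.06 × 10^-10 m)
v = 4.38 × 10^2 m/s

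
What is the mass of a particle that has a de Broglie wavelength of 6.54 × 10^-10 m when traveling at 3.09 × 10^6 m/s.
3.28 × 10^-31 kg

From the de Broglie relation λ = h/(mv), we solve for m:

m = h/(λv)
m = (6.626 × 10^-34 J·s) / (6.54 × 10^-10 m × 3.09 × 10^6 m/s)
m = 3.28 × 10^-31 kg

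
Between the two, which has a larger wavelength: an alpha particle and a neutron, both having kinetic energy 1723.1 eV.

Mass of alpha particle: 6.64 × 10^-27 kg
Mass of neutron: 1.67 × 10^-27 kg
The neutron has the longer wavelength.

Using λ = h/√(2mKE):

For alpha particle: λ₁ = h/√(2m₁KE) = 3.46 × 10^-13 m
For neutron: λ₂ = h/√(2m₂KE) = 6.90 × 10^-13 m

Since λ ∝ 1/√m at constant kinetic energy, the lighter particle has the longer wavelength.

The neutron has the longer de Broglie wavelength.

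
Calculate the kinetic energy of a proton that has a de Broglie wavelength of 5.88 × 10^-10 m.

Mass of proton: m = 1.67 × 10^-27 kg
3.80 × 10^-22 J (or 2.37 × 10^-3 eV)

From λ = h/√(2mKE), we solve for KE:

λ² = h²/(2mKE)
KE = h²/(2mλ²)
KE = (6.626 × 10^-34 J·s)² / (2 × 1.67 × 10^-27 kg × (5.88 × 10^-10 m)²)
KE = 3.80 × 10^-22 J
KE = 2.37 × 10^-3 eV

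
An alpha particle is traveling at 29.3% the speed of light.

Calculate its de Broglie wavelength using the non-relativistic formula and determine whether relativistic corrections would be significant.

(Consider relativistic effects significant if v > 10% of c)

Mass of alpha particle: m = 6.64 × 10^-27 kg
Yes, relativistic corrections are needed.

Using the non-relativistic de Broglie formula λ = h/(mv):

v = 29.3% × c = 8.784 × 10^7 m/s

λ = h/(mv)
λ = (6.626 × 10^-34 J·s) / (6.64 × 10^-27 kg × 8.784 × 10^7 m/s)
λ = 1.14 × 10^-15 m

Since v = 29.3% of c > 10% of c, relativistic corrections ARE significant and the actual wavelength would differ from this non-relativistic estimate.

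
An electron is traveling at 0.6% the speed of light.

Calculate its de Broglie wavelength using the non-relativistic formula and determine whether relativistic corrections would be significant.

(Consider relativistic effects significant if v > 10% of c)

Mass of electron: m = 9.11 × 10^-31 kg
No, relativistic corrections are not needed.

Using the non-relativistic de Broglie formula λ = h/(mv):

v = 0.6% × c = 1.799 × 10^6 m/s

λ = h/(mv)
λ = (6.626 × 10^-34 J·s) / (9.11 × 10^-31 kg × 1.799 × 10^6 m/s)
λ = 4.04 × 10^-10 m

Since v = 0.6% of c < 10% of c, relativistic corrections are NOT significant and this non-relativistic result is a good approximation.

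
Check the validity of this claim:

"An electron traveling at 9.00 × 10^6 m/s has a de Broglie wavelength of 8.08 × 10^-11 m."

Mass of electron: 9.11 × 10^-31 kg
True

The claim is correct.

Using λ = h/(mv):
λ = (6.626 × 10^-34 J·s) / (9.11 × 10^-31 kg × 9.00 × 10^6 m/s)
λ = 8.08 × 10^-11 m

This matches the claimed value.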